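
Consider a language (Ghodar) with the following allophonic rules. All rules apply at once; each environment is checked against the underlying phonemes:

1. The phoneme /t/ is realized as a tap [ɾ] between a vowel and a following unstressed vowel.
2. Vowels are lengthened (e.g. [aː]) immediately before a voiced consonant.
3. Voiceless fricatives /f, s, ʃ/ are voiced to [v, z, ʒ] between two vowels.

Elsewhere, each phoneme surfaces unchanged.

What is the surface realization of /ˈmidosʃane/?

[ˈmiːdosʃaːne]

/m/ stays [m].
/i/ — between /m/ and /d/, before a voiced consonant — surfaces as [iː] (rule 2).
/d/ — not in any rule's target class → [d].
/o/ (between /d/ and /s/) is in the target of rule 2 but the environment (before a voiced consonant) is not met → [o].
/s/ — between /o/ and /ʃ/; rule 3 does not apply here → [s].
/ʃ/ (between /s/ and /a/): rule 3 targets it, but not between two vowels → unchanged [ʃ].
/a/ (between /ʃ/ and /n/): before a voiced consonant, so rule 2 applies → [aː].
/n/ (between /a/ and /e/) is unaffected → [n].
/e/ (word-final) is in the target of rule 2 but the environment (before a voiced consonant) is not met → [e].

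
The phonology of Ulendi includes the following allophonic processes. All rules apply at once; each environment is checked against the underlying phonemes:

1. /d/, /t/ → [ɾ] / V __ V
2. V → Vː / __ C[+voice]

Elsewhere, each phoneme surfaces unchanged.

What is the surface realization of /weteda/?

/w/ stays [w].
/e/ (between /w/ and /t/): rule 2 targets it, but not before a voiced consonant → unchanged [e].
/t/ (between /e/ and /e/) occurs between two vowels → [ɾ] by rule 1.
/e/ meets the environment for rule 2 (before a voiced consonant) → [eː].
/d/ (between /e/ and /a/) occurs between two vowels → [ɾ] by rule 1.
/a/ (word-final): rule 2 targets it, but not before a voiced consonant → unchanged [a].

[weɾeːɾa]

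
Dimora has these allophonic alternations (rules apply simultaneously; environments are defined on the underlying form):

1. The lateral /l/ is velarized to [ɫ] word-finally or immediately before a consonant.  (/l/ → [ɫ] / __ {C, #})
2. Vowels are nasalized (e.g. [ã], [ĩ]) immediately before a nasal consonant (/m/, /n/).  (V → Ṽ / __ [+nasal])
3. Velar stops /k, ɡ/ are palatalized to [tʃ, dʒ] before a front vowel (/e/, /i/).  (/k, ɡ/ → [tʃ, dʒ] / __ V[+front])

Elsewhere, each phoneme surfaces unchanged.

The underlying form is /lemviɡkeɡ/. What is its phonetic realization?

/l/ — word-initial; rule 1 does not apply here → [l].
Rule 2 applies to /e/ (between /l/ and /m/: before a nasal consonant) → [ẽ].
/i/ (between /v/ and /ɡ/): rule 2 targets it, but not before a nasal consonant → unchanged [i].
/ɡ/ — between /i/ and /k/; rule 3 does not apply here → [ɡ].
/k/ meets the environment for rule 3 (before a front vowel) → [tʃ].
/e/ (between /k/ and /ɡ/) fails the environment for rule 2, so it stays [e].
/ɡ/ (word-final) fails the environment for rule 3, so it stays [ɡ].

[lẽmviɡtʃeɡ]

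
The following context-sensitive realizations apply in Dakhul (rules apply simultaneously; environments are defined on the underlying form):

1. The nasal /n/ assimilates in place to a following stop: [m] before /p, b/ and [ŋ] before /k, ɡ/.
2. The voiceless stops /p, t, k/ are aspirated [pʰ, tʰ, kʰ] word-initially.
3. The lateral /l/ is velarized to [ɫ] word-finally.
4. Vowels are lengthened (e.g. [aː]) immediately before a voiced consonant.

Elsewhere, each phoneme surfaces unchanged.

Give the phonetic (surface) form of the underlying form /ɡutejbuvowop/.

/ɡ/ (word-initial): no rule targets it → [ɡ].
/u/ (between /ɡ/ and /t/) fails the environment for rule 4, so it stays [u].
/t/ (between /u/ and /e/) fails the environment for rule 2, so it stays [t].
/e/ (between /t/ and /j/): before a voiced consonant, so rule 4 applies → [eː].
/j/ — not in any rule's target class → [j].
/b/ (between /j/ and /u/) is unaffected → [b].
/u/ (between /b/ and /v/): before a voiced consonant, so rule 4 applies → [uː].
/v/ (between /u/ and /o/): no rule targets it → [v].
/o/ meets the environment for rule 4 (before a voiced consonant) → [oː].
/w/ (between /o/ and /o/) is unaffected → [w].
/o/ (between /w/ and /p/): rule 4 targets it, but not before a voiced consonant → unchanged [o].
/p/ (word-final) fails the environment for rule 2, so it stays [p].

[ɡuteːjbuːvoːwop]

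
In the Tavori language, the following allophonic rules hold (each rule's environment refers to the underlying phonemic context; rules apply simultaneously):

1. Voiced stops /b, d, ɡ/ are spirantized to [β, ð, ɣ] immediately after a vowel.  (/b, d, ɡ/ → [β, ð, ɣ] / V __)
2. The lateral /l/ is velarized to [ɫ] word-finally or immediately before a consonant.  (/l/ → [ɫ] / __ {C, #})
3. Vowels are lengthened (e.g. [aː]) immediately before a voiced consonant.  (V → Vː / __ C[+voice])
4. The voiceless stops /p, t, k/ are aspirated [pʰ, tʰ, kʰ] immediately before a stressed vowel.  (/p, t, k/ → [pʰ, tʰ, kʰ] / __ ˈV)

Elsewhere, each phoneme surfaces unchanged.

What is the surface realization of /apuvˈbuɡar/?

/a/ (word-initial) is in the target of rule 3 but the environment (before a voiced consonant) is not met → [a].
/p/ (between /a/ and /u/) is in the target of rule 4 but the environment (immediately before a stressed vowel) is not met → [p].
/u/ meets the environment for rule 3 (before a voiced consonant) → [uː].
/v/ — not in any rule's target class → [v].
/b/ — between /v/ and /u/; rule 1 does not apply here → [b].
/u/ (between /b/ and /ɡ/) occurs before a voiced consonant → [uː] by rule 3.
/ɡ/ (between /u/ and /a/): immediately after a vowel, so rule 1 applies → [ɣ].
/a/ (between /ɡ/ and /r/): before a voiced consonant, so rule 3 applies → [aː].
/r/ stays [r].

[apuːvˈbuːɣaːr]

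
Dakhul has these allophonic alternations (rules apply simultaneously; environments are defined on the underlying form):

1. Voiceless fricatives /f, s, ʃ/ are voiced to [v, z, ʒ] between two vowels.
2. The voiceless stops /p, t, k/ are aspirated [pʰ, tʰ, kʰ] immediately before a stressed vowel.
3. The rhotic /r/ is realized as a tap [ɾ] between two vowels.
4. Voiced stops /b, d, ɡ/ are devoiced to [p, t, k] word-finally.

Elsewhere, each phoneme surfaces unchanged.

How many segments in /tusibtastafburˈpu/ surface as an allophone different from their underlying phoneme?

Segments that undergo a rule: /s/ → [z] (rule 1); /p/ → [pʰ] (rule 2).
All other segments surface unchanged.

2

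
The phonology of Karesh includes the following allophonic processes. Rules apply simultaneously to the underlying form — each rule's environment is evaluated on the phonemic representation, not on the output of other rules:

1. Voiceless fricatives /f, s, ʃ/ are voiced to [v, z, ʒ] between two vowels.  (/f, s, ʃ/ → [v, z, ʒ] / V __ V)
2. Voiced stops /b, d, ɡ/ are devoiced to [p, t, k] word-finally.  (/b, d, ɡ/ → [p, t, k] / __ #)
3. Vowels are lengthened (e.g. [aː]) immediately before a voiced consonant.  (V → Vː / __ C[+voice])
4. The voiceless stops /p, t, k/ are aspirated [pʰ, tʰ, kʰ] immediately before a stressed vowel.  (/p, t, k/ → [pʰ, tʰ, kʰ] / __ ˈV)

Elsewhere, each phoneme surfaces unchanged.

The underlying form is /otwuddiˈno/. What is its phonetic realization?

/o/ — word-initial; rule 3 does not apply here → [o].
/t/ — between /o/ and /w/; rule 4 does not apply here → [t].
/u/ (between /w/ and /d/): before a voiced consonant, so rule 3 applies → [uː].
/d/ — between /u/ and /d/; rule 2 does not apply here → [d].
/d/ — between /d/ and /i/; rule 2 does not apply here → [d].
/i/ (between /d/ and /n/): before a voiced consonant, so rule 3 applies → [iː].
/o/ (word-final) fails the environment for rule 3, so it stays [o].

[otwuːddiːˈno]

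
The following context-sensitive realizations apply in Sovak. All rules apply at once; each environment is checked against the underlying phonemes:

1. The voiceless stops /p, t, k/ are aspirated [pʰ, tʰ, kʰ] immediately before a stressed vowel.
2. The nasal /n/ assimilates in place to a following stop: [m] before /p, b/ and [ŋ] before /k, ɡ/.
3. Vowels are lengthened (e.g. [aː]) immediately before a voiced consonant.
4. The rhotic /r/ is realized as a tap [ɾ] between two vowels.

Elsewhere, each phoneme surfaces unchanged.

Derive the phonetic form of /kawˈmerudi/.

[kaːwˈmeːɾuːdi]

/k/ (word-initial): rule 1 targets it, but not immediately before a stressed vowel → unchanged [k].
Rule 3 applies to /a/ (between /k/ and /w/: before a voiced consonant) → [aː].
/w/ (between /a/ and /m/): no rule targets it → [w].
/m/ (between /w/ and /e/): no rule targets it → [m].
/e/ — between /m/ and /r/, before a voiced consonant — surfaces as [eː] (rule 3).
/r/ meets the environment for rule 4 (between two vowels) → [ɾ].
/u/ (between /r/ and /d/): before a voiced consonant, so rule 3 applies → [uː].
/d/ stays [d].
/i/ (word-final) is in the target of rule 3 but the environment (before a voiced consonant) is not met → [i].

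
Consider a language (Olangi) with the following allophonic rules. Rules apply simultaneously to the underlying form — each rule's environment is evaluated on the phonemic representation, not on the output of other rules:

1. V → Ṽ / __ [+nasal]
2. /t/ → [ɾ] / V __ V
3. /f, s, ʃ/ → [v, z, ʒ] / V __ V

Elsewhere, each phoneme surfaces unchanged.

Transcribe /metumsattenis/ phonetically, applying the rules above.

[meɾũmsattẽnis]

/e/ (between /m/ and /t/): rule 1 targets it, but not before a nasal consonant → unchanged [e].
Rule 2 applies to /t/ (between /e/ and /u/: between two vowels) → [ɾ].
Rule 1 applies to /u/ (between /t/ and /m/: before a nasal consonant) → [ũ].
/s/ — between /m/ and /a/; rule 3 does not apply here → [s].
/a/ — between /s/ and /t/; rule 1 does not apply here → [a].
/t/ (between /a/ and /t/) is in the target of rule 2 but the environment (between two vowels) is not met → [t].
/t/ — between /t/ and /e/; rule 2 does not apply here → [t].
/e/ — between /t/ and /n/, before a nasal consonant — surfaces as [ẽ] (rule 1).
/i/ (between /n/ and /s/) is in the target of rule 1 but the environment (before a nasal consonant) is not met → [i].
/s/ (word-final) fails the environment for rule 3, so it stays [s].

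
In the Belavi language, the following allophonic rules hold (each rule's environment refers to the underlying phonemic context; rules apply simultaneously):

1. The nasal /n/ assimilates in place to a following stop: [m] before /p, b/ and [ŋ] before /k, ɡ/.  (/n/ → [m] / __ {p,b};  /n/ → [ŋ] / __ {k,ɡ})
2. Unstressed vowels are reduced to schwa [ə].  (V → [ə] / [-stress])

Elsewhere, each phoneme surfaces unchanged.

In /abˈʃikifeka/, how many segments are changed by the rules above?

Segments that undergo a rule: /a/ → [ə] (rule 2); /i/ → [ə] (rule 2); /e/ → [ə] (rule 2); /a/ → [ə] (rule 2).
All other segments surface unchanged.

4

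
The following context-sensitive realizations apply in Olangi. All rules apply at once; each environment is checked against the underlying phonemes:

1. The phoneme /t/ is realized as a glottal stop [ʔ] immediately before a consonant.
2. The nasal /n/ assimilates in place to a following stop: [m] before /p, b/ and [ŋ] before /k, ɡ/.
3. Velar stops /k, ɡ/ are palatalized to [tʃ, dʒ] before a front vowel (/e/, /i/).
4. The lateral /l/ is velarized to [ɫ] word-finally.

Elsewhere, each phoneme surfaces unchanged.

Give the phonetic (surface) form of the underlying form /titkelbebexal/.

[tiʔtʃelbebexaɫ]

/t/ (word-initial) is in the target of rule 1 but the environment (immediately before a consonant) is not met → [t].
/t/ (between /i/ and /k/) occurs immediately before a consonant → [ʔ] by rule 1.
/k/ (between /t/ and /e/): before a front vowel, so rule 3 applies → [tʃ].
/l/ (between /e/ and /b/) fails the environment for rule 4, so it stays [l].
/l/ (word-final): word-finally, so rule 4 applies → [ɫ].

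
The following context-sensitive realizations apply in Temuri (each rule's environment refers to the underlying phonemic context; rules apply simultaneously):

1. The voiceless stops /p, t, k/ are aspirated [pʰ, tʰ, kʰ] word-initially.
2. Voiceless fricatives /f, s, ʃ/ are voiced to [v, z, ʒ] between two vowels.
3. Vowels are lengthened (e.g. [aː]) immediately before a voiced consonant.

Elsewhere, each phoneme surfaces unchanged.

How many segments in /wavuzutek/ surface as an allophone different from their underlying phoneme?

2

Segments that undergo a rule: /a/ → [aː] (rule 3); /u/ → [uː] (rule 3).
All other segments surface unchanged.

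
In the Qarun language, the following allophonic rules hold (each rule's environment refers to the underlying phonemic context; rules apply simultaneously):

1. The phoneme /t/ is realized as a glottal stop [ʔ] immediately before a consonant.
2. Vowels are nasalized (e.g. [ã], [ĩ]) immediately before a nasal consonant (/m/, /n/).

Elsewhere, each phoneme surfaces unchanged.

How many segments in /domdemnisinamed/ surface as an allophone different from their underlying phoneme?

Segments that undergo a rule: /o/ → [õ] (rule 2); /e/ → [ẽ] (rule 2); /i/ → [ĩ] (rule 2); /a/ → [ã] (rule 2).
All other segments surface unchanged.

4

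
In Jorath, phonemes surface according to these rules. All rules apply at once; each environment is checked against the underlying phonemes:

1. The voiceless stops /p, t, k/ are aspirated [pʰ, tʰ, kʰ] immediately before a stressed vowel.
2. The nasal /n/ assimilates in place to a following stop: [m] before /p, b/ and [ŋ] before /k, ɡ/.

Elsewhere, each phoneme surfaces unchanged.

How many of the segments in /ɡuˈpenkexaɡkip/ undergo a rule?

Segments that undergo a rule: /p/ → [pʰ] (rule 1); /n/ → [ŋ] (rule 2).
All other segments surface unchanged.

2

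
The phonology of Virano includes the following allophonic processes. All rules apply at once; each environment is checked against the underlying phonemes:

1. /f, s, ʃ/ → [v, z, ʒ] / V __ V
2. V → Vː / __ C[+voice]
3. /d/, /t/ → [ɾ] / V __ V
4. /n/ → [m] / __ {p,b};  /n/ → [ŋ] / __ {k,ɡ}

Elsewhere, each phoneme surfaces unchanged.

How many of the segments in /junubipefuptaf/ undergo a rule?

3

Segments that undergo a rule: /u/ → [uː] (rule 2); /u/ → [uː] (rule 2); /f/ → [v] (rule 1).
All other segments surface unchanged.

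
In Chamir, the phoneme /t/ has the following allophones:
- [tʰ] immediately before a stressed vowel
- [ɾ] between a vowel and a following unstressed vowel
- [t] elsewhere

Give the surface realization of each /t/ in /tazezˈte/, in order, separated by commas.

[t], [tʰ]

Occurrence 1 (position 1): no conditioning environment matches → elsewhere allophone [t].
Occurrence 2 (position 6): immediately before a stressed vowel → [tʰ].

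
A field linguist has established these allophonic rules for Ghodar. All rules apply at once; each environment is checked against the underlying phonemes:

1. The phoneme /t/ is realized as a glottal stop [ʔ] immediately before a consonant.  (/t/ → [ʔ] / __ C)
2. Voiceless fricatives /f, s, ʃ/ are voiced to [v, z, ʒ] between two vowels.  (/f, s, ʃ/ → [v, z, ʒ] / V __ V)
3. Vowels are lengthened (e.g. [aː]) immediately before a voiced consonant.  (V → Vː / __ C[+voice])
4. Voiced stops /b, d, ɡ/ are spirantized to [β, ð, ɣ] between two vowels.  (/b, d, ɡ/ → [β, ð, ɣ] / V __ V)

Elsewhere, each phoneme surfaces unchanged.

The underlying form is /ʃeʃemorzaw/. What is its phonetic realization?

[ʃeʒeːmoːrzaːw]

/ʃ/ (word-initial) fails the environment for rule 2, so it stays [ʃ].
/e/ (between /ʃ/ and /ʃ/): rule 3 targets it, but not before a voiced consonant → unchanged [e].
/ʃ/ meets the environment for rule 2 (between two vowels) → [ʒ].
Rule 3 applies to /e/ (between /ʃ/ and /m/: before a voiced consonant) → [eː].
/m/ (between /e/ and /o/): no rule targets it → [m].
/o/ (between /m/ and /r/): before a voiced consonant, so rule 3 applies → [oː].
/r/ — not in any rule's target class → [r].
/z/ (between /r/ and /a/) is unaffected → [z].
/a/ (between /z/ and /w/) occurs before a voiced consonant → [aː] by rule 3.
/w/ stays [w].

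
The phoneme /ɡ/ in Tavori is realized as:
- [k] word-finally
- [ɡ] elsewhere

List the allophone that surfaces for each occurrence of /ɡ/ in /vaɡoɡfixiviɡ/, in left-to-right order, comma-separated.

Occurrence 1 (position 3): no conditioning environment matches → elsewhere allophone [ɡ].
Occurrence 2 (position 5): no conditioning environment matches → elsewhere allophone [ɡ].
Occurrence 3 (position 12): word-finally → [k].

[ɡ], [ɡ], [k]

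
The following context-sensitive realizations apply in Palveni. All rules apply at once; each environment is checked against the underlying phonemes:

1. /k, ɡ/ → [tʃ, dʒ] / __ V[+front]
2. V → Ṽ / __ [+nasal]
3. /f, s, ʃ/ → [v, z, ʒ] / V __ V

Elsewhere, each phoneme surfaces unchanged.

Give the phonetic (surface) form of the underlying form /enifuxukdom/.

[ẽnivuxukdõm]

Rule 2 applies to /e/ (word-initial: before a nasal consonant) → [ẽ].
/n/ stays [n].
/i/ (between /n/ and /f/) fails the environment for rule 2, so it stays [i].
/f/ (between /i/ and /u/) occurs between two vowels → [v] by rule 3.
/u/ (between /f/ and /x/) fails the environment for rule 2, so it stays [u].
/x/ (between /u/ and /u/): no rule targets it → [x].
/u/ — between /x/ and /k/; rule 2 does not apply here → [u].
/k/ — between /u/ and /d/; rule 1 does not apply here → [k].
/d/ — not in any rule's target class → [d].
/o/ (between /d/ and /m/) occurs before a nasal consonant → [õ] by rule 2.
/m/ (word-final): no rule targets it → [m].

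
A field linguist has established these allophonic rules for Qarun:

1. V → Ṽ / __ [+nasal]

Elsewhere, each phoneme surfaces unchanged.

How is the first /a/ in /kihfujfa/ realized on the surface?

/a/ (word-final) is in the target of rule 1 but the environment (before a nasal consonant) is not met → [a].

[a]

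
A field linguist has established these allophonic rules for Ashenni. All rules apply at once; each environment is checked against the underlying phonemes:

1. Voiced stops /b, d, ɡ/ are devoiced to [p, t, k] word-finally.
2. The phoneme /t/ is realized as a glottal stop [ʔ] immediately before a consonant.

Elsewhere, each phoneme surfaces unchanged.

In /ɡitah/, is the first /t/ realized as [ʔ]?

/t/ (between /i/ and /a/) is in the target of rule 2 but the environment (immediately before a consonant) is not met → [t].
The actual realization is [t], not [ʔ].

No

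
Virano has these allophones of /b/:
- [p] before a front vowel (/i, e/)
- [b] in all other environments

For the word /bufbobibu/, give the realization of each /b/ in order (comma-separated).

[b], [b], [p], [b]

Occurrence 1 (position 1): no conditioning environment matches → elsewhere allophone [b].
Occurrence 2 (position 4): no conditioning environment matches → elsewhere allophone [b].
Occurrence 3 (position 6): before a front vowel (/i, e/) → [p].
Occurrence 4 (position 8): no conditioning environment matches → elsewhere allophone [b].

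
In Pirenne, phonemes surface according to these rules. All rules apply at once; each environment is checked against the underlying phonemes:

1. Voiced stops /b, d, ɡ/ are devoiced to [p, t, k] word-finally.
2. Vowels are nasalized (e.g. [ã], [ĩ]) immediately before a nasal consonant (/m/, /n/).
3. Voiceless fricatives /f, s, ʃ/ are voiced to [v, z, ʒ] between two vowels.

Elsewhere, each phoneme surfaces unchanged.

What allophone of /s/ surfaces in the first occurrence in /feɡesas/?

/s/ meets the environment for rule 3 (between two vowels) → [z].

[z]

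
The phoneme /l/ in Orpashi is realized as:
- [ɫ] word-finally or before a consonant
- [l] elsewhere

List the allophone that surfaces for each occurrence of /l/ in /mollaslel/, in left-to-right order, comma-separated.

Occurrence 1 (position 3): word-finally or before a consonant → [ɫ].
Occurrence 2 (position 4): no conditioning environment matches → elsewhere allophone [l].
Occurrence 3 (position 7): no conditioning environment matches → elsewhere allophone [l].
Occurrence 4 (position 9): word-finally or before a consonant → [ɫ].

[ɫ], [l], [l], [ɫ]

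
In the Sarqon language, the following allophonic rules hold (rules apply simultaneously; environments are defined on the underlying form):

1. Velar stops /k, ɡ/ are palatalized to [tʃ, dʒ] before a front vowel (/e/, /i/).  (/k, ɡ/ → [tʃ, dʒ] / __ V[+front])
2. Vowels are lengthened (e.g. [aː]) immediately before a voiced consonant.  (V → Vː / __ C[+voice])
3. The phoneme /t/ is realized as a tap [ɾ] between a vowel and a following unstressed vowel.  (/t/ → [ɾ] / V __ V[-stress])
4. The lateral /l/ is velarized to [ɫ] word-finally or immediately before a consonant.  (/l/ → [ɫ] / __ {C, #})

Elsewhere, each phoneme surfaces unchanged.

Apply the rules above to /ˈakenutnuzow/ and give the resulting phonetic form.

/a/ (word-initial) is in the target of rule 2 but the environment (before a voiced consonant) is not met → [a].
/k/ meets the environment for rule 1 (before a front vowel) → [tʃ].
Rule 2 applies to /e/ (between /k/ and /n/: before a voiced consonant) → [eː].
/u/ (between /n/ and /t/) fails the environment for rule 2, so it stays [u].
/t/ (between /u/ and /n/): rule 3 targets it, but not between a vowel and a following unstressed vowel → unchanged [t].
/u/ meets the environment for rule 2 (before a voiced consonant) → [uː].
/o/ (between /z/ and /w/) occurs before a voiced consonant → [oː] by rule 2.

[ˈatʃeːnutnuːzoːw]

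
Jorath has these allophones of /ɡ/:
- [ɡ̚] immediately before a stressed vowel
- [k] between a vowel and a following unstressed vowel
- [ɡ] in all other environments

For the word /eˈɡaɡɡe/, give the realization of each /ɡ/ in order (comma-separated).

Occurrence 1 (position 2): immediately before a stressed vowel → [ɡ̚].
Occurrence 2 (position 4): no conditioning environment matches → elsewhere allophone [ɡ].
Occurrence 3 (position 5): no conditioning environment matches → elsewhere allophone [ɡ].

[ɡ̚], [ɡ], [ɡ]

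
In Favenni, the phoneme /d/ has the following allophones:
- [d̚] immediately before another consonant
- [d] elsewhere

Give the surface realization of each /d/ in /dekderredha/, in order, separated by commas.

[d], [d], [d̚]

Occurrence 1 (position 1): no conditioning environment matches → elsewhere allophone [d].
Occurrence 2 (position 4): no conditioning environment matches → elsewhere allophone [d].
Occurrence 3 (position 9): immediately before another consonant → [d̚].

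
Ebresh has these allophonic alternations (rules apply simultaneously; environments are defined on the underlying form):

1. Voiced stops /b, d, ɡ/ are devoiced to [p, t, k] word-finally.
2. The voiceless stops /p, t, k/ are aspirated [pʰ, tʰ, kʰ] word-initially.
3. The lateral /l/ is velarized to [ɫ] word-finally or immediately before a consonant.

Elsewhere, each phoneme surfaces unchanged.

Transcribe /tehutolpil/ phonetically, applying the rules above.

/t/ — word-initial, word-initially — surfaces as [tʰ] (rule 2).
/t/ (between /u/ and /o/) is in the target of rule 2 but the environment (word-initially) is not met → [t].
/l/ — between /o/ and /p/, word-finally or immediately before a consonant — surfaces as [ɫ] (rule 3).
/p/ (between /l/ and /i/) is in the target of rule 2 but the environment (word-initially) is not met → [p].
Rule 3 applies to /l/ (word-final: word-finally or immediately before a consonant) → [ɫ].

[tʰehutoɫpiɫ]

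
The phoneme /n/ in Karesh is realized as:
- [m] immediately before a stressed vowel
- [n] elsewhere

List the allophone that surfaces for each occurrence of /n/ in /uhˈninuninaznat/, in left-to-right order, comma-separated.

Occurrence 1 (position 3): immediately before a stressed vowel → [m].
Occurrence 2 (position 5): no conditioning environment matches → elsewhere allophone [n].
Occurrence 3 (position 7): no conditioning environment matches → elsewhere allophone [n].
Occurrence 4 (position 9): no conditioning environment matches → elsewhere allophone [n].
Occurrence 5 (position 12): no conditioning environment matches → elsewhere allophone [n].

[m], [n], [n], [n], [n]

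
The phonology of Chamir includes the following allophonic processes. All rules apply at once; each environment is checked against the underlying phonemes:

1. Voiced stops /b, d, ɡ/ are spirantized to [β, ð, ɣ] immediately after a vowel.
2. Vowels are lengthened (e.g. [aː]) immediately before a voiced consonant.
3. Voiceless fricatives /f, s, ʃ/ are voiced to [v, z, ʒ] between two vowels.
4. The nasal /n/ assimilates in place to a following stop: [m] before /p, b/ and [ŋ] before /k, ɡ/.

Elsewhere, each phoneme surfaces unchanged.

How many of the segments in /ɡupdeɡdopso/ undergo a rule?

2

Segments that undergo a rule: /e/ → [eː] (rule 2); /ɡ/ → [ɣ] (rule 1).
All other segments surface unchanged.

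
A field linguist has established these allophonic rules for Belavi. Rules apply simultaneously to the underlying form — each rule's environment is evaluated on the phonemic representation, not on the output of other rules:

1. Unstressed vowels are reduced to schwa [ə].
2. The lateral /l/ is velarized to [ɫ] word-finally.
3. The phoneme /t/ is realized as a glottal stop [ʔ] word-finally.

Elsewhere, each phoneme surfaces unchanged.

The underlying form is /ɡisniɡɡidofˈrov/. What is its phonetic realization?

Rule 1 applies to /i/ (between /ɡ/ and /s/: in an unstressed syllable) → [ə].
Rule 1 applies to /i/ (between /n/ and /ɡ/: in an unstressed syllable) → [ə].
/i/ — between /ɡ/ and /d/, in an unstressed syllable — surfaces as [ə] (rule 1).
/o/ (between /d/ and /f/) occurs in an unstressed syllable → [ə] by rule 1.
/o/ — between /r/ and /v/; rule 1 does not apply here → [o].

[ɡəsnəɡɡədəfˈrov]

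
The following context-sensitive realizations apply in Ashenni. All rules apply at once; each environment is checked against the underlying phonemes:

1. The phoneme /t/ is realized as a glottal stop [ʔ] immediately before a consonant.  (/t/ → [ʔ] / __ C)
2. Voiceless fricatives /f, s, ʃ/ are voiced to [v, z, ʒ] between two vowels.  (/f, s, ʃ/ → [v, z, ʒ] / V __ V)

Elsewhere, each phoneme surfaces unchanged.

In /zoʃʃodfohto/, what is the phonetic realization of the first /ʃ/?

[ʃ]

/ʃ/ (between /o/ and /ʃ/) fails the environment for rule 2, so it stays [ʃ].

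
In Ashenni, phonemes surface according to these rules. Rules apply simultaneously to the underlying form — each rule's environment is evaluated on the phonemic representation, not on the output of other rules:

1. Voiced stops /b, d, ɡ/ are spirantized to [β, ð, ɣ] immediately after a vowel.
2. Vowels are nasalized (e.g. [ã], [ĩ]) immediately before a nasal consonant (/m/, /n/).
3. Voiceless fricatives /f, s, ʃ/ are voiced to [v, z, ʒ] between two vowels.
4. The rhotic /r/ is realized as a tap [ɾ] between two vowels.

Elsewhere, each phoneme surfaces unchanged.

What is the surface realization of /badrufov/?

[baðruvov]

/b/ (word-initial) is in the target of rule 1 but the environment (immediately after a vowel) is not met → [b].
/a/ — between /b/ and /d/; rule 2 does not apply here → [a].
/d/ — between /a/ and /r/, immediately after a vowel — surfaces as [ð] (rule 1).
/r/ (between /d/ and /u/): rule 4 targets it, but not between two vowels → unchanged [r].
/u/ (between /r/ and /f/) is in the target of rule 2 but the environment (before a nasal consonant) is not met → [u].
/f/ — between /u/ and /o/, between two vowels — surfaces as [v] (rule 3).
/o/ (between /f/ and /v/) is in the target of rule 2 but the environment (before a nasal consonant) is not met → [o].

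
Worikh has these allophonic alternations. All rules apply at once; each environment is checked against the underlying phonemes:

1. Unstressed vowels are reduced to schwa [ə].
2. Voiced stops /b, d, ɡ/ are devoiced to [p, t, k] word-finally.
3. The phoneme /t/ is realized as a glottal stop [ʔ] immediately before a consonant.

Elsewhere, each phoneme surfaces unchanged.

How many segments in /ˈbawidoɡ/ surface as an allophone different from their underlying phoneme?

3

Segments that undergo a rule: /i/ → [ə] (rule 1); /o/ → [ə] (rule 1); /ɡ/ → [k] (rule 2).
All other segments surface unchanged.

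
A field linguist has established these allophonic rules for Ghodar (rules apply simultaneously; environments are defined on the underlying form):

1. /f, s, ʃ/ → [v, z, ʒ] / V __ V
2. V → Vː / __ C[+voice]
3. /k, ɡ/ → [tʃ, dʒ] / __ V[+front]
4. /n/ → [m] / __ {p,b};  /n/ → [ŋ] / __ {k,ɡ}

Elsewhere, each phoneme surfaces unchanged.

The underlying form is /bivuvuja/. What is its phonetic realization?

[biːvuːvuːja]

/b/ stays [b].
Rule 2 applies to /i/ (between /b/ and /v/: before a voiced consonant) → [iː].
/v/ stays [v].
/u/ meets the environment for rule 2 (before a voiced consonant) → [uː].
/v/ (between /u/ and /u/): no rule targets it → [v].
/u/ (between /v/ and /j/) occurs before a voiced consonant → [uː] by rule 2.
/j/ (between /u/ and /a/) is unaffected → [j].
/a/ — word-final; rule 2 does not apply here → [a].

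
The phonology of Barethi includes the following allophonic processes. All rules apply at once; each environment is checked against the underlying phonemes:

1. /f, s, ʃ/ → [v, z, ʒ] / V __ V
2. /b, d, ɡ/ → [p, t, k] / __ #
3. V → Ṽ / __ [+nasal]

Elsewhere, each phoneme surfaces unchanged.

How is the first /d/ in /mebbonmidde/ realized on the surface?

/d/ — between /i/ and /d/; rule 2 does not apply here → [d].

[d]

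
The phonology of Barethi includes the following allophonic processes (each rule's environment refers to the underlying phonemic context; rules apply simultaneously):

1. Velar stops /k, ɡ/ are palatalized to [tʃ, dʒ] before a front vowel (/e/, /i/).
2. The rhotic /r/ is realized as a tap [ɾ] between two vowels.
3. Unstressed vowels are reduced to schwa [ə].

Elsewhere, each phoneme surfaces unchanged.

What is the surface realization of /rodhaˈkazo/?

[rədhəˈkazə]

/r/ — word-initial; rule 2 does not apply here → [r].
/o/ — between /r/ and /d/, in an unstressed syllable — surfaces as [ə] (rule 3).
/d/ (between /o/ and /h/) is unaffected → [d].
/h/ stays [h].
/a/ — between /h/ and /k/, in an unstressed syllable — surfaces as [ə] (rule 3).
/k/ (between /a/ and /a/): rule 1 targets it, but not before a front vowel → unchanged [k].
/a/ — between /k/ and /z/; rule 3 does not apply here → [a].
/z/ (between /a/ and /o/): no rule targets it → [z].
/o/ (word-final) occurs in an unstressed syllable → [ə] by rule 3.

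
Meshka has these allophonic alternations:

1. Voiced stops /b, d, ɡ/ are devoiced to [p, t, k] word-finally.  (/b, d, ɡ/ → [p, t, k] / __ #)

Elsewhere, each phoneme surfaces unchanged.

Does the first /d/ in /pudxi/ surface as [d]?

/d/ (between /u/ and /x/): rule 1 targets it, but not word-finally → unchanged [d].
The actual realization is [d], which matches [d].

Yes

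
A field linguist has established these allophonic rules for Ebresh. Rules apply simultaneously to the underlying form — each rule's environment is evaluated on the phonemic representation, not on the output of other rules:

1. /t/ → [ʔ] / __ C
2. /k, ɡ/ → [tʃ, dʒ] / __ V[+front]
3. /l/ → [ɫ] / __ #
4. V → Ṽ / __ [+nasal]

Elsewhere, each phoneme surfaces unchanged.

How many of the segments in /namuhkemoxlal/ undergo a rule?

4

Segments that undergo a rule: /a/ → [ã] (rule 4); /k/ → [tʃ] (rule 2); /e/ → [ẽ] (rule 4); /l/ → [ɫ] (rule 3).
All other segments surface unchanged.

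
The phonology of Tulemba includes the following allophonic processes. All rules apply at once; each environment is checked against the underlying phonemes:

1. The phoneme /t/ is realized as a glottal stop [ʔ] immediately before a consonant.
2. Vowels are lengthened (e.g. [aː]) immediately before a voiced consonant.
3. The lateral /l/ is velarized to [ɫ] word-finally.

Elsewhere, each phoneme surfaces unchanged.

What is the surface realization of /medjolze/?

[meːdjoːlze]

/m/ stays [m].
Rule 2 applies to /e/ (between /m/ and /d/: before a voiced consonant) → [eː].
/d/ — not in any rule's target class → [d].
/j/ — not in any rule's target class → [j].
/o/ — between /j/ and /l/, before a voiced consonant — surfaces as [oː] (rule 2).
/l/ (between /o/ and /z/): rule 3 targets it, but not word-finally → unchanged [l].
/z/ (between /l/ and /e/) is unaffected → [z].
/e/ (word-final) is in the target of rule 2 but the environment (before a voiced consonant) is not met → [e].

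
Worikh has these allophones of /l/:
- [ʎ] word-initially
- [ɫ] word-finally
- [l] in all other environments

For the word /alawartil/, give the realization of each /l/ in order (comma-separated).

Occurrence 1 (position 2): no conditioning environment matches → elsewhere allophone [l].
Occurrence 2 (position 9): word-finally → [ɫ].

[l], [ɫ]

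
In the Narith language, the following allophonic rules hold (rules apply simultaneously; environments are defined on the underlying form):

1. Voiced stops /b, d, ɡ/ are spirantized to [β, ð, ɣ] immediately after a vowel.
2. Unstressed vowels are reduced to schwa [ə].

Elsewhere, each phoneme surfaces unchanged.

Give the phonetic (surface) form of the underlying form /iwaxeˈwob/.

/i/ — word-initial, in an unstressed syllable — surfaces as [ə] (rule 2).
/w/ (between /i/ and /a/) is unaffected → [w].
/a/ (between /w/ and /x/) occurs in an unstressed syllable → [ə] by rule 2.
/x/ (between /a/ and /e/): no rule targets it → [x].
Rule 2 applies to /e/ (between /x/ and /w/: in an unstressed syllable) → [ə].
/w/ stays [w].
/o/ — between /w/ and /b/; rule 2 does not apply here → [o].
/b/ — word-final, immediately after a vowel — surfaces as [β] (rule 1).

[əwəxəˈwoβ]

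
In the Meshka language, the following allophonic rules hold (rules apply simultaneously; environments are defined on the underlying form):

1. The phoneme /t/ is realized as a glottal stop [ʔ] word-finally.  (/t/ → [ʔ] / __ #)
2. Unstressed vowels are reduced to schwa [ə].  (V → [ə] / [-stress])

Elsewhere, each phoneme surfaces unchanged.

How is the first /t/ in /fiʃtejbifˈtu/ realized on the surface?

/t/ — between /ʃ/ and /e/; rule 1 does not apply here → [t].

[t]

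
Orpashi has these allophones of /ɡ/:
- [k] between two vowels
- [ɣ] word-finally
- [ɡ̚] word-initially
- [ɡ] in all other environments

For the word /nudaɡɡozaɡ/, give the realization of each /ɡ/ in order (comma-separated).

Occurrence 1 (position 5): no conditioning environment matches → elsewhere allophone [ɡ].
Occurrence 2 (position 6): no conditioning environment matches → elsewhere allophone [ɡ].
Occurrence 3 (position 10): word-finally → [ɣ].

[ɡ], [ɡ], [ɣ]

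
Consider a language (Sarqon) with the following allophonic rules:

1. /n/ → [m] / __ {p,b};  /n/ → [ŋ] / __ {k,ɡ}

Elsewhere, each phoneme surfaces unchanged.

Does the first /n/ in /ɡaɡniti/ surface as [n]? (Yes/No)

Yes

/n/ (between /ɡ/ and /i/): rule 1 targets it, but not before a labial or velar stop → unchanged [n].
The actual realization is [n], which matches [n].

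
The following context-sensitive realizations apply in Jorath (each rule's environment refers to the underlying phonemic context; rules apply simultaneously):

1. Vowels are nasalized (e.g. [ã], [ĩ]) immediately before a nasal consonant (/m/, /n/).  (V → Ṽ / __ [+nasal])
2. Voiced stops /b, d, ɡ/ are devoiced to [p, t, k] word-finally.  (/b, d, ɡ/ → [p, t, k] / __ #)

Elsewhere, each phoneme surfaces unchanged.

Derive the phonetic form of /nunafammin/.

/u/ (between /n/ and /n/) occurs before a nasal consonant → [ũ] by rule 1.
/a/ — between /n/ and /f/; rule 1 does not apply here → [a].
/a/ — between /f/ and /m/, before a nasal consonant — surfaces as [ã] (rule 1).
/i/ meets the environment for rule 1 (before a nasal consonant) → [ĩ].

[nũnafãmmĩn]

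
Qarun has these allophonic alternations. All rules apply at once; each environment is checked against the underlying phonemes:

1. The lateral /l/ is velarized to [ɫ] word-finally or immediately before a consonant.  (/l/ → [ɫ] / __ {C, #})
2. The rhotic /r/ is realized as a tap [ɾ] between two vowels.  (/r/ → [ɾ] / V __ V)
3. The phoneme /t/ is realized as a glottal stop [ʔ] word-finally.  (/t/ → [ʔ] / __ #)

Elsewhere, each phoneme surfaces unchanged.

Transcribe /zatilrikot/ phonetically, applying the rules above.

[zatiɫrikoʔ]

/t/ (between /a/ and /i/): rule 3 targets it, but not word-finally → unchanged [t].
/l/ (between /i/ and /r/) occurs word-finally or immediately before a consonant → [ɫ] by rule 1.
/r/ (between /l/ and /i/) fails the environment for rule 2, so it stays [r].
/t/ meets the environment for rule 3 (word-finally) → [ʔ].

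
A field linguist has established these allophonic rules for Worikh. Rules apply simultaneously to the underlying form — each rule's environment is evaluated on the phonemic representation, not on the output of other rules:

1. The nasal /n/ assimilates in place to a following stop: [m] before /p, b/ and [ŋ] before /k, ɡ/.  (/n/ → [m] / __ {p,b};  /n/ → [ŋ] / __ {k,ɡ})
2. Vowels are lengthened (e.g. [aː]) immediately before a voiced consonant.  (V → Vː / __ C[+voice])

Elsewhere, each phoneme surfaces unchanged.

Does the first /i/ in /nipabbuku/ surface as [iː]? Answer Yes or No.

No

/i/ (between /n/ and /p/) fails the environment for rule 2, so it stays [i].
The actual realization is [i], not [iː].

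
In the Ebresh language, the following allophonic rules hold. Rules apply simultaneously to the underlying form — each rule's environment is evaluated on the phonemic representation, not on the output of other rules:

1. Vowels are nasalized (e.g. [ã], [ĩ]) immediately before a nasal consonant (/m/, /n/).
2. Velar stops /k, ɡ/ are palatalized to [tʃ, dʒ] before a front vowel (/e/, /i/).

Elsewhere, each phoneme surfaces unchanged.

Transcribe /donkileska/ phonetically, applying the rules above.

/o/ (between /d/ and /n/): before a nasal consonant, so rule 1 applies → [õ].
/k/ — between /n/ and /i/, before a front vowel — surfaces as [tʃ] (rule 2).
/i/ — between /k/ and /l/; rule 1 does not apply here → [i].
/e/ — between /l/ and /s/; rule 1 does not apply here → [e].
/k/ (between /s/ and /a/) is in the target of rule 2 but the environment (before a front vowel) is not met → [k].
/a/ (word-final) fails the environment for rule 1, so it stays [a].

[dõntʃileska]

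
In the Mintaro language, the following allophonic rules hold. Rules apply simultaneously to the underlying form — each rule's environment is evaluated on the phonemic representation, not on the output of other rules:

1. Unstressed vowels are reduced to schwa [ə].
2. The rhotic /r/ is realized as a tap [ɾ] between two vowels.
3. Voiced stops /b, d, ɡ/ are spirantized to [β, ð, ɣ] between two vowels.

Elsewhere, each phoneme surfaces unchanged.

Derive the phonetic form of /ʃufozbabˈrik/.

Rule 1 applies to /u/ (between /ʃ/ and /f/: in an unstressed syllable) → [ə].
/o/ meets the environment for rule 1 (in an unstressed syllable) → [ə].
/b/ (between /z/ and /a/) fails the environment for rule 3, so it stays [b].
/a/ meets the environment for rule 1 (in an unstressed syllable) → [ə].
/b/ (between /a/ and /r/) fails the environment for rule 3, so it stays [b].
/r/ (between /b/ and /i/) is in the target of rule 2 but the environment (between two vowels) is not met → [r].
/i/ (between /r/ and /k/) fails the environment for rule 1, so it stays [i].

[ʃəfəzbəbˈrik]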